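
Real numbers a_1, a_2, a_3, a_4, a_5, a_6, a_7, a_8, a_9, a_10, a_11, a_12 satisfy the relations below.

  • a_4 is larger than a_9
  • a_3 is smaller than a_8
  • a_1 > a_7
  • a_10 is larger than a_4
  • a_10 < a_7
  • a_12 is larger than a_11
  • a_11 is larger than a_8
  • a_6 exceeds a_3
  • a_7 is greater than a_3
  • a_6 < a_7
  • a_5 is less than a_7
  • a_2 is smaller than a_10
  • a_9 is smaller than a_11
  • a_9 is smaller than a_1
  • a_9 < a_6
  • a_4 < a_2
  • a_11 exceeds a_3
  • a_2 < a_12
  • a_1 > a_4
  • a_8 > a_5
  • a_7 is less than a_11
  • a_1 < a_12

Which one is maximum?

a_12

Chaining downward from a_12: directly below it, a_2, a_1, a_11; then a_9, a_3, a_4, a_8, a_7; then a_5, a_6, a_10.
That covers every other element, and nothing is given above a_12, so a_12 is the maximum.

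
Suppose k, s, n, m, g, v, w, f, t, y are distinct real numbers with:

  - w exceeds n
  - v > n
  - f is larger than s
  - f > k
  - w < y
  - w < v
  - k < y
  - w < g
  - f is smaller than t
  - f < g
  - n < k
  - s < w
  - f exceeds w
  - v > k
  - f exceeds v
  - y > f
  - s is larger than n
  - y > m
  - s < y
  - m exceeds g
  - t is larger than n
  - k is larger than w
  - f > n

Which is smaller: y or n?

Chaining the given relations: n < s < w < k < v < f < g < m < y.
So n < y; n is the smaller of the two.

n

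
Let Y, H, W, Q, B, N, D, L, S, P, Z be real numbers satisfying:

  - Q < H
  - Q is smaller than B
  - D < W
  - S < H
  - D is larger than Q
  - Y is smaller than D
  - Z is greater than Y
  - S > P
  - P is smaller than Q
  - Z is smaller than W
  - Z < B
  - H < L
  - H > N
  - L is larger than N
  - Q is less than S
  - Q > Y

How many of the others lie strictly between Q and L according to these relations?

The relations place Q below L. An element lies strictly between them when it is forced above Q and also forced below L.
Above Q: {B, S, H, D, W}. Below L: {Y, P, N, S, H}.
Intersection: {S, H} — 2.

2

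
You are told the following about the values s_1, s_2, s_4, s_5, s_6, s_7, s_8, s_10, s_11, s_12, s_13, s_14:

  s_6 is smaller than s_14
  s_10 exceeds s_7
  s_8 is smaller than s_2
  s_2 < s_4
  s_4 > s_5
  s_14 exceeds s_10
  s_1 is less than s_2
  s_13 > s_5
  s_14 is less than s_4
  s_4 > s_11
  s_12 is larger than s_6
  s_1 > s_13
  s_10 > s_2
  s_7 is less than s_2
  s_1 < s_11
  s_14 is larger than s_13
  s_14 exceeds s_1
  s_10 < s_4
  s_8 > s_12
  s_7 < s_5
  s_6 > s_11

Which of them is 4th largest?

s_2

Chaining the given pairs: s_7 < s_5 < s_13 < s_1 < s_11 < s_6 < s_12 < s_8 < s_2 < s_10 < s_14 < s_4.
The 4th largest is s_2.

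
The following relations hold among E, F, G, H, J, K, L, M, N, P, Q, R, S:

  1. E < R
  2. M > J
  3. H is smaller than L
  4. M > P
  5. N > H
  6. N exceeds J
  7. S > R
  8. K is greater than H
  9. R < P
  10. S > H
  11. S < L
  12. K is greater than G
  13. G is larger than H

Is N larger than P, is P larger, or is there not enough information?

undetermined

Following every chain through P: above P we get M; below P we get E, R.
N is not reached, and no chain runs the other way from N to P.
So the given relations leave the order of P and N undetermined.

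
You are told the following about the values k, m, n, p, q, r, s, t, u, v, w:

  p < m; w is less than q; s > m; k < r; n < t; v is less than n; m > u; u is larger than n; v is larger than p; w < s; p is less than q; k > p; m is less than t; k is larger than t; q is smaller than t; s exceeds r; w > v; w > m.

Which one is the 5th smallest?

m

Piecing the relations together gives one ordering: p < v < n < u < m < w < q < t < k < r < s.
The 5th smallest is m.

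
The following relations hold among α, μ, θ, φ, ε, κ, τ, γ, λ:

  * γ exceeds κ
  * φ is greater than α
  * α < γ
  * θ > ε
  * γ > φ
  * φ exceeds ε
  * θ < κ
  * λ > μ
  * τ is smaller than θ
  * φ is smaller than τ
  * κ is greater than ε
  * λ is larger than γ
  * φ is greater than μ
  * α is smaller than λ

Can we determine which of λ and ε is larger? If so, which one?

λ

ε < φ < τ < θ < κ < γ < λ, by transitivity through φ, τ, θ, κ, γ.
So λ is larger.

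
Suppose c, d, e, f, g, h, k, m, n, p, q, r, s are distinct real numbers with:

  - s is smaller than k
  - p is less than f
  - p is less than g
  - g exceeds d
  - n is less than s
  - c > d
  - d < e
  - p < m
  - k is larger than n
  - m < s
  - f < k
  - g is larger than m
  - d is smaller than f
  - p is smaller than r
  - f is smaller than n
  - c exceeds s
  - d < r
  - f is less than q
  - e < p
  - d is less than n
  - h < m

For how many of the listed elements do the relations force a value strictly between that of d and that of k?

The relations place d below k. An element lies strictly between them when it is forced above d and also forced below k.
Above d: {e, p, m, f, n, s, q, r, g, c}. Below k: {h, e, p, m, f, n, s}.
Intersection: {e, p, m, f, n, s} — 6.

6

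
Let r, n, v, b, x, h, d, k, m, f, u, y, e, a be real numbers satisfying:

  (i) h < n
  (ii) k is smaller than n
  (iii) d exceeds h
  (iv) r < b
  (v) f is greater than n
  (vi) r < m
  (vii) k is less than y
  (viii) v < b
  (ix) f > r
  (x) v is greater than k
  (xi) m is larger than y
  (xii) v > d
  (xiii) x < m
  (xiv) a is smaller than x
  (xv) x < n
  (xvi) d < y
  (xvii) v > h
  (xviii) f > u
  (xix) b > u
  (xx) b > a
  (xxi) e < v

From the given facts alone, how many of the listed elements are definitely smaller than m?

From m the given relations immediately reach y, r, x.
From those, d, k, a — 6 in total.
From those, h — 7 in total.
No other element is forced below m by the given relations, so the count is 7.

7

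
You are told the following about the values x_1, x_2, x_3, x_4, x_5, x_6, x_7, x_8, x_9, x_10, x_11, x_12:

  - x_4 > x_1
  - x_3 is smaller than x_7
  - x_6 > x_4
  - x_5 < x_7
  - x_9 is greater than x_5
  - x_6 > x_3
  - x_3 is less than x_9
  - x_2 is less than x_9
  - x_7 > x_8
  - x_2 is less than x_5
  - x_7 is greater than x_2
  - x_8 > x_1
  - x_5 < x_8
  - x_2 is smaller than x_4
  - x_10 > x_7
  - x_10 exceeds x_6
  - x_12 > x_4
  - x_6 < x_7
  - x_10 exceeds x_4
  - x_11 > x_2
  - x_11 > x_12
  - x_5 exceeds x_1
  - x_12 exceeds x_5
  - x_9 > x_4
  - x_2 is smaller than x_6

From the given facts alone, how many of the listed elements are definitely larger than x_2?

The elements the relations force above x_2 are x_5, x_4, x_6, x_8, x_12, x_7, x_9, x_11, x_10 — no chain reaches any other.
That is 9.

9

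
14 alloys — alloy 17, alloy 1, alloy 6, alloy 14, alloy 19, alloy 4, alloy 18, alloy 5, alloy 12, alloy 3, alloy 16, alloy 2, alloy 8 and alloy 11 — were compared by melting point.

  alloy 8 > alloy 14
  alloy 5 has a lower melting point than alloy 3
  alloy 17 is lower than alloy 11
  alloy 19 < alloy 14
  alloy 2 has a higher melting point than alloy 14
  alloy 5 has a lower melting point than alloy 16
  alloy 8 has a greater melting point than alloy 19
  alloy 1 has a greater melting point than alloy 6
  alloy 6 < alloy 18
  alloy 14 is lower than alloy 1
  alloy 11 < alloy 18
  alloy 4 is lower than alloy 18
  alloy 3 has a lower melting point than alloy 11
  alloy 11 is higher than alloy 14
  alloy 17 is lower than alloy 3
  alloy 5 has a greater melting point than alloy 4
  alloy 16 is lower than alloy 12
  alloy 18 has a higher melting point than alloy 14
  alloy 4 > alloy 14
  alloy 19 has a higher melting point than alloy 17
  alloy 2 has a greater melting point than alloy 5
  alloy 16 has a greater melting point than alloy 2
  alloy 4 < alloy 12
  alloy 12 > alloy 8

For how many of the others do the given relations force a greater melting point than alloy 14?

10

The elements the relations force above alloy 14 are alloy 4, alloy 8, alloy 5, alloy 3, alloy 2, alloy 1, alloy 11, alloy 16, alloy 12, alloy 18 — no chain reaches any other.
That is 10.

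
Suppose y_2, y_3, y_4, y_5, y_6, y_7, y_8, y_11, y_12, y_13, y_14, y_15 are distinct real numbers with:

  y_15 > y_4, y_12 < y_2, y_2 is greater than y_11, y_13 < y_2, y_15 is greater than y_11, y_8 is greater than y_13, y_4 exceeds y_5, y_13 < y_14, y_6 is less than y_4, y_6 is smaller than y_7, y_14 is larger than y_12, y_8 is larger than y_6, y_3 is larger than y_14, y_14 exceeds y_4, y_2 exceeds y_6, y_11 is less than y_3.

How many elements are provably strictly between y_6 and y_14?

1

The relations place y_6 below y_14. An element lies strictly between them when it is forced above y_6 and also forced below y_14.
Above y_6: {y_8, y_4, y_7, y_2, y_15, y_3}. Below y_14: {y_13, y_5, y_4, y_12}.
Intersection: {y_4} — 1.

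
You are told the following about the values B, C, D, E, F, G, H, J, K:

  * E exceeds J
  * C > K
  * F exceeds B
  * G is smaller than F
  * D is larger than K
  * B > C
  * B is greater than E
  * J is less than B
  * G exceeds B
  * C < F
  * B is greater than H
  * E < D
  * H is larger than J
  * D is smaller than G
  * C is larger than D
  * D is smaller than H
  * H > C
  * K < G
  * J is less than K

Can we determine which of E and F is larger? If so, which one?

The relevant relations are E < D; D < C; C < H; H < B; B < G; G < F.
Chaining these gives E < D < C < H < B < G < F.
So F is larger.

F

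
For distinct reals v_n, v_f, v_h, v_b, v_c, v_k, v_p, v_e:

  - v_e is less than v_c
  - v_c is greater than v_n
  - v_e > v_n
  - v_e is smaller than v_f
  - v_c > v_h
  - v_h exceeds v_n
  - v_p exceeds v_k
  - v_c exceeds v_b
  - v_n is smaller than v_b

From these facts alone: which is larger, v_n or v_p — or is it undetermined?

Following every chain through v_n: above v_n we get v_b, v_h, v_e, v_f, v_c.
v_p is not reached, and no chain runs the other way from v_p to v_n.
So the given relations leave the order of v_n and v_p undetermined.

undetermined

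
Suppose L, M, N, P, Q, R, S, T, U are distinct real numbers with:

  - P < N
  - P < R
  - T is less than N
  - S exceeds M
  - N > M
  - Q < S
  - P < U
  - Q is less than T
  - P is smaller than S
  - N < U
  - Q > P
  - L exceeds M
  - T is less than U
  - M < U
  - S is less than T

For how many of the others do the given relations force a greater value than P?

Directly above P: Q, S, N, R, U.
One step further: T (6 so far).
No other element is forced above P by the given relations, so the count is 6.

6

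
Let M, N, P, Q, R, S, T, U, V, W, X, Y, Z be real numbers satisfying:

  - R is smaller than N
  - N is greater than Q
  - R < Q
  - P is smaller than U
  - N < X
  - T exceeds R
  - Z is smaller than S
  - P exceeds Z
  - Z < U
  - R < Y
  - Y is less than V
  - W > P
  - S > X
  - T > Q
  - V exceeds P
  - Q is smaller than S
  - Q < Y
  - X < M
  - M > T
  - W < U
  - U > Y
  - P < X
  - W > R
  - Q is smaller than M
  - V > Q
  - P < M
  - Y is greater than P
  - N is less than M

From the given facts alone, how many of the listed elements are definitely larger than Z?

8

The elements the relations force above Z are P, Y, W, X, U, S, M, V — no chain reaches any other.
That is 8.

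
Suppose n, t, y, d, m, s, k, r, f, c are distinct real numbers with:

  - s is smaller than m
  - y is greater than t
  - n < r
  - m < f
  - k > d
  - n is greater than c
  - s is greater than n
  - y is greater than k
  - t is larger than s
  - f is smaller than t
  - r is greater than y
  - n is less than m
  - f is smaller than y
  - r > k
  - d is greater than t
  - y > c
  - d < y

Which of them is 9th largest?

Chaining the given pairs: c < n < s < m < f < t < d < k < y < r.
Counting 9 from the largest end gives n.

n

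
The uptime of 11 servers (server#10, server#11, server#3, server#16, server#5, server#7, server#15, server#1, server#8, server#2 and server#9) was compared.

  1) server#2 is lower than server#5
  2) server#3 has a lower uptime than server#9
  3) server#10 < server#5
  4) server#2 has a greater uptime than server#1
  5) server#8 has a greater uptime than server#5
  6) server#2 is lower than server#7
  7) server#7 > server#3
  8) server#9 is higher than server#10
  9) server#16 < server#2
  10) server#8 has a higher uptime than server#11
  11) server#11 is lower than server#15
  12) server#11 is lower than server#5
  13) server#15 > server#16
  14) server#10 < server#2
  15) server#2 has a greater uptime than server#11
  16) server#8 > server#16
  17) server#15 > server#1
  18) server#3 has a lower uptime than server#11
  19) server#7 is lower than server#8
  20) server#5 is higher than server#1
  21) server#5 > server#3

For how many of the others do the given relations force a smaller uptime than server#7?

Directly below server#7: server#3, server#2.
One step further: server#16, server#1, server#10, server#11 (6 so far).
Nothing else is reachable below server#7; 6 in all.

6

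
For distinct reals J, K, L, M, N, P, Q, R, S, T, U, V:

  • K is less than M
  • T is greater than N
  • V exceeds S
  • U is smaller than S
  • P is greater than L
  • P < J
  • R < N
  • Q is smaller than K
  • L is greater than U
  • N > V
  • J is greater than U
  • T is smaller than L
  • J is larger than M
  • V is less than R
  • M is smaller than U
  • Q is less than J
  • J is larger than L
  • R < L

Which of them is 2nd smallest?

The consecutive relations fix a unique order: Q < K < M < U < S < V < R < N < T < L < P < J.
Counting 2 from the smallest end gives K.

K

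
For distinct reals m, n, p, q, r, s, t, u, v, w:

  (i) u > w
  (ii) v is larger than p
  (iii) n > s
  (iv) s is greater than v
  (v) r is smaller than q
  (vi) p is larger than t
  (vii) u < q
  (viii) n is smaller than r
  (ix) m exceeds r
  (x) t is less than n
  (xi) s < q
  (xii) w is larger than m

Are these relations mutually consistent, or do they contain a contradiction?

consistent

The single ordering t < p < v < s < n < r < m < w < u < q satisfies every listed relation, so no contradiction arises.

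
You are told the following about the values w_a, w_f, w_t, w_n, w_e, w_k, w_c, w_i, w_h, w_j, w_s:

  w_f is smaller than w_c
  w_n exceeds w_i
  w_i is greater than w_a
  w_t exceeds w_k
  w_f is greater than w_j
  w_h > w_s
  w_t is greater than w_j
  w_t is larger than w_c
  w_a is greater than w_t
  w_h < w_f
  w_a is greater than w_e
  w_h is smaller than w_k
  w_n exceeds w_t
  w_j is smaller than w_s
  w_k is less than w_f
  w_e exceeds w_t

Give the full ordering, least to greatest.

The consecutive links are each given: w_j < w_s; w_s < w_h; w_h < w_k; w_k < w_f; w_f < w_c; w_c < w_t; w_t < w_e; w_e < w_a; w_a < w_i; w_i < w_n.

w_j < w_s < w_h < w_k < w_f < w_c < w_t < w_e < w_a < w_i < w_n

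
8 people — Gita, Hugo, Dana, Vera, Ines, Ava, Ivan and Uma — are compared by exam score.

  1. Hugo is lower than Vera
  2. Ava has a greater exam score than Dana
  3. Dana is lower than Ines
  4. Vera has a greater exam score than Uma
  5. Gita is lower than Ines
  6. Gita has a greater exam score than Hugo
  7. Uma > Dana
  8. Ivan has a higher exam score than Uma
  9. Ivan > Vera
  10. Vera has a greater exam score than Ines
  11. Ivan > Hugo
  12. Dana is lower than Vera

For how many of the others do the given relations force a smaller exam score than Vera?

5

Directly below Vera: Hugo, Dana, Uma, Ines.
One step further: Gita (5 so far).
Nothing else is reachable below Vera; 5 in all.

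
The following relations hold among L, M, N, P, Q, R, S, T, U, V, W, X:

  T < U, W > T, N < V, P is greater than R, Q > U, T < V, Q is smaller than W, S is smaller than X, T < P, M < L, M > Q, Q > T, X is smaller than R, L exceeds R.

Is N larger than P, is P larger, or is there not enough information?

Following every chain through N: above N we get V.
P is not reached, and no chain runs the other way from P to N.
So the given relations leave the order of N and P undetermined.

undetermined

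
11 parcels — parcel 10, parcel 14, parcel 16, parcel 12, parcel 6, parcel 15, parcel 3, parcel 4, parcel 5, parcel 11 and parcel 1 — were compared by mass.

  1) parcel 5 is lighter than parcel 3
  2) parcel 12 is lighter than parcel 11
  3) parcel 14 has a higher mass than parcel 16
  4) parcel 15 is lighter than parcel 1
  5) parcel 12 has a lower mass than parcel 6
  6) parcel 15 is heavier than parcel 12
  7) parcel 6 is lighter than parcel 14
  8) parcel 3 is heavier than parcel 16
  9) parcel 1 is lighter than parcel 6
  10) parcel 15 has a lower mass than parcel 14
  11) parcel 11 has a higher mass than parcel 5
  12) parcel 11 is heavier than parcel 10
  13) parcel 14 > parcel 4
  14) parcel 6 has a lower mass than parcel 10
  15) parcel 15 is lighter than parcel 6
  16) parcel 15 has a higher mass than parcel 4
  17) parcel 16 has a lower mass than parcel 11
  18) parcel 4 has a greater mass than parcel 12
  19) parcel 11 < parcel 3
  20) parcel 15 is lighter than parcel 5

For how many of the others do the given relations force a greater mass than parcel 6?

4

The elements the relations force above parcel 6 are parcel 10, parcel 11, parcel 14, parcel 3 — no chain reaches any other.
That is 4.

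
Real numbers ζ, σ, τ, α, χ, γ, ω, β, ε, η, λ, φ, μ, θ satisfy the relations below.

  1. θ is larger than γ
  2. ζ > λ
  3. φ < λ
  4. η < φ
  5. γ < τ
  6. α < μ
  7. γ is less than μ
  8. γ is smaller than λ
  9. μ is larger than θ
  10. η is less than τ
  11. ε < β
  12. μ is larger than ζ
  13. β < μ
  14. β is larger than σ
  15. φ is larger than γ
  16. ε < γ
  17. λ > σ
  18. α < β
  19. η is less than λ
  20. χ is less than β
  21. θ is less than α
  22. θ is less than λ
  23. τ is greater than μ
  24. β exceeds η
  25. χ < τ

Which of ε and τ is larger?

ε < γ and γ < θ give ε < θ.
Then θ < α extends the chain to α.
Then α < β extends the chain to β.
With β < μ: ε < γ < θ < α < β < μ.
Then μ < τ extends the chain to τ.
So ε < τ; τ is the larger of the two.

τ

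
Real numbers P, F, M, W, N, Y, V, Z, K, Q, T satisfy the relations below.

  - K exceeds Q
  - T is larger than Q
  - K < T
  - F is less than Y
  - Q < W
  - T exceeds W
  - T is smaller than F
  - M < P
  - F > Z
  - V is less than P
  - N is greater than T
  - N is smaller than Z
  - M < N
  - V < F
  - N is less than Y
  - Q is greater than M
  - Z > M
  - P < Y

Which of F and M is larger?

F

The relevant relations are M < Q; Q < W; W < T; T < N; N < Z; Z < F.
Chaining these gives M < Q < W < T < N < Z < F.
So M < F; F is the larger of the two.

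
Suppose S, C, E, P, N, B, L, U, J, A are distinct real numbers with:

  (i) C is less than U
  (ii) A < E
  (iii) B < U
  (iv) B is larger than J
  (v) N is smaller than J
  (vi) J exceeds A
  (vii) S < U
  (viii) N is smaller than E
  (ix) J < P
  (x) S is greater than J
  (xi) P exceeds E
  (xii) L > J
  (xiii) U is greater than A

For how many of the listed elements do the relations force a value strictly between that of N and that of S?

1

The relations place N below S. An element lies strictly between them when it is forced above N and also forced below S.
Above N: {E, J, L, B, P, U}. Below S: {A, J}.
Intersection: {J} — 1.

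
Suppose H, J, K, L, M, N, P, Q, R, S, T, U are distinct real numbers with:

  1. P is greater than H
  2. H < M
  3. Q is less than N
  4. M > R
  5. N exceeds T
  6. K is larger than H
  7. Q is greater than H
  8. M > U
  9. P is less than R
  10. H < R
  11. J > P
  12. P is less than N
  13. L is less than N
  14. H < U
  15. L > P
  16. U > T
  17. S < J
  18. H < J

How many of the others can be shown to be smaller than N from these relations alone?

The elements the relations force below N are H, T, Q, P, L — no chain reaches any other.
That is 5.

5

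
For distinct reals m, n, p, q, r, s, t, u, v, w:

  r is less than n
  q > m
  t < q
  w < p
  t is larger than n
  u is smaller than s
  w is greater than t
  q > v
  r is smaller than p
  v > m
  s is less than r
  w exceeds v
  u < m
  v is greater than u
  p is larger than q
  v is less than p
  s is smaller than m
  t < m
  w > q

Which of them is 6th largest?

Piecing the relations together gives one ordering: u < s < r < n < t < m < v < q < w < p.
The 6th largest is t.

t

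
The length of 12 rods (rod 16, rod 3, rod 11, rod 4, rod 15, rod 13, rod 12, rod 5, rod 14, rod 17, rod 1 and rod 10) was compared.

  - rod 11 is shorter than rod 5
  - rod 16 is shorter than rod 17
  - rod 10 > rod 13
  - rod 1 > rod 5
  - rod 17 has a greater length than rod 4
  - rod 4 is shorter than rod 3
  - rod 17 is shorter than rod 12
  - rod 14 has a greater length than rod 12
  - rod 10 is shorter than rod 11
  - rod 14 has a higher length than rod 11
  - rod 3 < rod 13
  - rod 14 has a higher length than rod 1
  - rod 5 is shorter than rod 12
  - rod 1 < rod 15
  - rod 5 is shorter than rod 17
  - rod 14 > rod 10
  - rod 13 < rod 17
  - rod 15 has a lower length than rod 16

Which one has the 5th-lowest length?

rod 11

Chaining the given pairs: rod 4 < rod 3 < rod 13 < rod 10 < rod 11 < rod 5 < rod 1 < rod 15 < rod 16 < rod 17 < rod 12 < rod 14.
The 5th smallest is rod 11.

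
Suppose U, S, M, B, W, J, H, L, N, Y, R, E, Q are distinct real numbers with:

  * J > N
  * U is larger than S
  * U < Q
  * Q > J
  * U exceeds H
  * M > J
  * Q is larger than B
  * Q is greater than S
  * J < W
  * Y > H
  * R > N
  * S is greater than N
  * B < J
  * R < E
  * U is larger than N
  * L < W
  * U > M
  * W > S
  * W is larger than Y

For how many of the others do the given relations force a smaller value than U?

6

Directly below U: N, H, S, M.
One step further: J (5 so far).
One step further: B (6 so far).
Nothing else is reachable below U; 6 in all.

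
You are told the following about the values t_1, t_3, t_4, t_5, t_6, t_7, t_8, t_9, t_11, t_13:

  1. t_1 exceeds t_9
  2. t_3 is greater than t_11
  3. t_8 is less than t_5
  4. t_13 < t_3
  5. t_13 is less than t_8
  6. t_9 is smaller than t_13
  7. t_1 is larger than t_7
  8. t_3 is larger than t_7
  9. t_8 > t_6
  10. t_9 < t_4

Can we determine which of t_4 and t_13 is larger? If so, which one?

Following every chain through t_13: above t_13 we get t_3, t_8, t_5; below t_13 we get t_9.
t_4 is not reached, and no chain runs the other way from t_4 to t_13.
So the given relations leave the order of t_13 and t_4 undetermined.

undetermined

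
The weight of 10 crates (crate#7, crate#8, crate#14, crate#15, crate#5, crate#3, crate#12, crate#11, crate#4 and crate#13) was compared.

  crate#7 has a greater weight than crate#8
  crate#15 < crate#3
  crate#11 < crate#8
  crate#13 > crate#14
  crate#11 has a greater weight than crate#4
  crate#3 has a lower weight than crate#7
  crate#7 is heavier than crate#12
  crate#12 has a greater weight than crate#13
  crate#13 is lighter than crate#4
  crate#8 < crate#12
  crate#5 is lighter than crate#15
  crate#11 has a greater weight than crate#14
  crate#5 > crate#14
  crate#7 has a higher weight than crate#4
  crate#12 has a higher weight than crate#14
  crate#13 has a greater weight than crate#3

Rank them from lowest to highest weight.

Nothing is placed below crate#14, so it is least; from there crate#14 < crate#5; crate#5 < crate#15; crate#15 < crate#3; crate#3 < crate#13; crate#13 < crate#4; crate#4 < crate#11; crate#11 < crate#8; crate#8 < crate#12; crate#12 < crate#7, each given directly.

crate#14 < crate#5 < crate#15 < crate#3 < crate#13 < crate#4 < crate#11 < crate#8 < crate#12 < crate#7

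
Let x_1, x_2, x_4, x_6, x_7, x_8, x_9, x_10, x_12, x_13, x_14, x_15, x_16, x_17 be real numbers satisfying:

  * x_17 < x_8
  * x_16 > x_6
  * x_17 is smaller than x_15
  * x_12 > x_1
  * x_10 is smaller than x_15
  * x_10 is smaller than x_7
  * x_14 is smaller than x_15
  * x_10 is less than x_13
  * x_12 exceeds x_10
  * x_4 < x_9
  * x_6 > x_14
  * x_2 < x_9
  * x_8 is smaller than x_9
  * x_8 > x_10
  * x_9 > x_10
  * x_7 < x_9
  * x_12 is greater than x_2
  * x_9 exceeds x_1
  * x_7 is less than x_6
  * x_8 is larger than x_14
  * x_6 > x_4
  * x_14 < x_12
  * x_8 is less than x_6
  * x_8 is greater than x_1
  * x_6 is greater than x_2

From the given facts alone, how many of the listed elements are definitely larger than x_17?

Directly above x_17: x_8, x_15.
One step further: x_6, x_9 (4 so far).
One step further: x_16 (5 so far).
Nothing else is reachable above x_17; 5 in all.

5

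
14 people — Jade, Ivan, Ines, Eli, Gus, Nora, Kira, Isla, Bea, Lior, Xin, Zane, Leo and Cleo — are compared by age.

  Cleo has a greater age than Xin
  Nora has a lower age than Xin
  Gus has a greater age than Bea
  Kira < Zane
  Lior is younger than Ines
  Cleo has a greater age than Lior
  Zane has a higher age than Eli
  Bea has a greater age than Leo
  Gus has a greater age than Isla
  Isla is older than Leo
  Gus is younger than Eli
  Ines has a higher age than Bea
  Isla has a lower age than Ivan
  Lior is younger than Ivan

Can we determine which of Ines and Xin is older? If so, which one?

Following every chain through Xin: above Xin we get Cleo; below Xin we get Nora.
Ines is not reached, and no chain runs the other way from Ines to Xin.
So the given relations leave the order of Xin and Ines undetermined.

undetermined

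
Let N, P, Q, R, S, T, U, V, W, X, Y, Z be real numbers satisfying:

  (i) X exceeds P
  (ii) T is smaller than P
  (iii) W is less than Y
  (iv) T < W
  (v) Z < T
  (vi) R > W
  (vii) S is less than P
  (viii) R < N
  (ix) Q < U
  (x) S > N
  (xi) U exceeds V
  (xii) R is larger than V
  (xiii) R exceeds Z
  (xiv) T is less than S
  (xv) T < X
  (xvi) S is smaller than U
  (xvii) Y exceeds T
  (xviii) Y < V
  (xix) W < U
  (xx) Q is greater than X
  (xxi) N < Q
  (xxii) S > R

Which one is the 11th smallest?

Q

Chaining the given pairs: Z < T < W < Y < V < R < N < S < P < X < Q < U.
Counting 11 from the smallest end gives Q.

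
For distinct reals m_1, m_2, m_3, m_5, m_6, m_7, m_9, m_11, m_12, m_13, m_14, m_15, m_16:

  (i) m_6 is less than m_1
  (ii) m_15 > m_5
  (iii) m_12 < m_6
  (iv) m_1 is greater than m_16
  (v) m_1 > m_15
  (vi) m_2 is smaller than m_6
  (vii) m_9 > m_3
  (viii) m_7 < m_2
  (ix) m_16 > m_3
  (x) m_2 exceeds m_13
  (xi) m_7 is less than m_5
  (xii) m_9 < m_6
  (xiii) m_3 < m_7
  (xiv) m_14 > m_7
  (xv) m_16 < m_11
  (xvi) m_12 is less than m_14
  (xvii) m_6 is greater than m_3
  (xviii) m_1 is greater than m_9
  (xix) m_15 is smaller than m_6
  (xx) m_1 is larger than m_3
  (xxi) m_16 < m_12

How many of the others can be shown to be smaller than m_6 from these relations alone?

9

From m_6 the given relations immediately reach m_3, m_12, m_9, m_2, m_15.
From those, m_7, m_16, m_13, m_5 — 9 in total.
No other element is forced below m_6 by the given relations, so the count is 9.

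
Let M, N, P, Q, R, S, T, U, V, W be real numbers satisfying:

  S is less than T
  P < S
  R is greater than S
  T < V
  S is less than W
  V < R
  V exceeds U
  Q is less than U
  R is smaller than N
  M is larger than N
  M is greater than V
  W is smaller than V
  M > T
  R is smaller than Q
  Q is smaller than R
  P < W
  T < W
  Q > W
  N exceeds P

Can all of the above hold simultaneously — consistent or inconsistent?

We have R < Q stated directly, yet also Q < U < V < R by chaining the others — so Q < R. Contradiction.

inconsistent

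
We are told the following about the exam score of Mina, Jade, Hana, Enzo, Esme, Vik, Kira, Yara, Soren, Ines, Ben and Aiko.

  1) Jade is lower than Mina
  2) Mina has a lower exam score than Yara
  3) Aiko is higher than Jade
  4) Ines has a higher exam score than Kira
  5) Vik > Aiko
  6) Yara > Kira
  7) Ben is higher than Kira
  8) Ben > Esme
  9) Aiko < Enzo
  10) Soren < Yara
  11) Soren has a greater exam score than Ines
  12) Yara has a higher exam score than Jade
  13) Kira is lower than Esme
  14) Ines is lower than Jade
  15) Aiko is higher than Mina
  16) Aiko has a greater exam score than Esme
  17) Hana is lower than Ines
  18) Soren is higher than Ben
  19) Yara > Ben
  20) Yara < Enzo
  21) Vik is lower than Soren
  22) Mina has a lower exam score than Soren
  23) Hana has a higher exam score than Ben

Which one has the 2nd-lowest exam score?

Esme

Piecing the relations together gives one ordering: Kira < Esme < Ben < Hana < Ines < Jade < Mina < Aiko < Vik < Soren < Yara < Enzo.
Counting 2 from the smallest end gives Esme.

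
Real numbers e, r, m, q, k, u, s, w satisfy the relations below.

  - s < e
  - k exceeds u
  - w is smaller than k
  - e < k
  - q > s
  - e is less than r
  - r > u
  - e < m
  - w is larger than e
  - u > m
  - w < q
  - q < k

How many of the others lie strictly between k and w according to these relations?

Chaining upward from w reaches: q.
Chaining downward from k reaches: s, e, m, q, u.
Strictly between w and k are those in both lists: q — 1 element.

1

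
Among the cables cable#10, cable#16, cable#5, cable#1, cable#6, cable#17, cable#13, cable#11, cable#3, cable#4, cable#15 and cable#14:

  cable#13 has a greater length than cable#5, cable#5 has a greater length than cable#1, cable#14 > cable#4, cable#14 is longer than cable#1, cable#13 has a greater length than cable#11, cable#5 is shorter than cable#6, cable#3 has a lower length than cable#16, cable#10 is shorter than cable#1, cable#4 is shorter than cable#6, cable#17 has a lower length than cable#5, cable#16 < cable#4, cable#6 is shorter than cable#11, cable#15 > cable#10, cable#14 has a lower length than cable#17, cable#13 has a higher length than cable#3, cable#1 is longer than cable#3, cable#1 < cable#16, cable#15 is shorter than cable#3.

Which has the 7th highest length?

Chaining the given pairs: cable#10 < cable#15 < cable#3 < cable#1 < cable#16 < cable#4 < cable#14 < cable#17 < cable#5 < cable#6 < cable#11 < cable#13.
Counting 7 from the largest end gives cable#4.

cable#4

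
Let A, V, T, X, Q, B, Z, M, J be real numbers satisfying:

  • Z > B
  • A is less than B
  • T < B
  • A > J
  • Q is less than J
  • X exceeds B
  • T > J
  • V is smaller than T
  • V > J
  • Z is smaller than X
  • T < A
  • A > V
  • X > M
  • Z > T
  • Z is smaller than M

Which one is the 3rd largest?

Chaining the given pairs: Q < J < V < T < A < B < Z < M < X.
The 3rd largest is Z.

Z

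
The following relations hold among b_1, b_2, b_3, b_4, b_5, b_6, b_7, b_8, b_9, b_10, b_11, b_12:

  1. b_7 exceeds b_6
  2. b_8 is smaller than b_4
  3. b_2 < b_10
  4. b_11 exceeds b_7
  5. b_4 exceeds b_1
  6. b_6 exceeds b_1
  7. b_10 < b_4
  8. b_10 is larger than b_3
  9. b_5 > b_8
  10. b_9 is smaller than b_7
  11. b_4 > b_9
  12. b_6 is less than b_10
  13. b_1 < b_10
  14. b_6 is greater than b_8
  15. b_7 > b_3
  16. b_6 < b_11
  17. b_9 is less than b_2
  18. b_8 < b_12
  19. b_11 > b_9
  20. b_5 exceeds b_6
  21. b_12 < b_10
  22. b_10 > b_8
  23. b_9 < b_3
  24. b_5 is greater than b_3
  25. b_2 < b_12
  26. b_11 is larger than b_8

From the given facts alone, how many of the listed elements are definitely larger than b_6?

Directly above b_6: b_10, b_5, b_7, b_11.
One step further: b_4 (5 so far).
No other element is forced above b_6 by the given relations, so the count is 5.

5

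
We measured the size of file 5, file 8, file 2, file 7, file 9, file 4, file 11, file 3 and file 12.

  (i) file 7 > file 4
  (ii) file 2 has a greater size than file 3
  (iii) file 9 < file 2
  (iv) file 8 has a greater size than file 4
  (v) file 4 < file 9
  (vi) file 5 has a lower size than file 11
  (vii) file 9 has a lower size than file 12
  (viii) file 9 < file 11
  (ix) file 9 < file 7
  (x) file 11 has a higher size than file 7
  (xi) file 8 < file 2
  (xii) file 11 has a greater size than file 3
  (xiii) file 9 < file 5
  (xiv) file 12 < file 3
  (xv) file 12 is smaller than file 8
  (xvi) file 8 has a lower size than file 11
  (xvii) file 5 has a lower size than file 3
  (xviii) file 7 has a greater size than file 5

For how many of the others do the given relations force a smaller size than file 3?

4

Directly below file 3: file 5, file 12.
One step further: file 9 (3 so far).
One step further: file 4 (4 so far).
No other element is forced below file 3 by the given relations, so the count is 4.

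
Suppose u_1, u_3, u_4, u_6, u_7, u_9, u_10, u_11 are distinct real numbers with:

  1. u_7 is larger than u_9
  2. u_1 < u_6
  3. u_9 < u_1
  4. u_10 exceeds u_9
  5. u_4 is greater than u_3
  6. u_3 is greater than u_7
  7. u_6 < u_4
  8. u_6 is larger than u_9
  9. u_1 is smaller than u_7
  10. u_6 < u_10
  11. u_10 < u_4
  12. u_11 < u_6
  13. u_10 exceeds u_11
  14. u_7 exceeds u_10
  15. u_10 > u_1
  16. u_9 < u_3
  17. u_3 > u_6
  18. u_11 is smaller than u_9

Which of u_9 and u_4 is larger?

u_9 < u_1 and u_1 < u_6 give u_9 < u_6.
Then u_6 < u_10 extends the chain to u_10.
With u_10 < u_7: u_9 < u_1 < u_6 < u_10 < u_7.
Then u_7 < u_3 extends the chain to u_3.
With u_3 < u_4: u_9 < u_1 < u_6 < u_10 < u_7 < u_3 < u_4.
So u_9 < u_4; u_4 is the larger of the two.

u_4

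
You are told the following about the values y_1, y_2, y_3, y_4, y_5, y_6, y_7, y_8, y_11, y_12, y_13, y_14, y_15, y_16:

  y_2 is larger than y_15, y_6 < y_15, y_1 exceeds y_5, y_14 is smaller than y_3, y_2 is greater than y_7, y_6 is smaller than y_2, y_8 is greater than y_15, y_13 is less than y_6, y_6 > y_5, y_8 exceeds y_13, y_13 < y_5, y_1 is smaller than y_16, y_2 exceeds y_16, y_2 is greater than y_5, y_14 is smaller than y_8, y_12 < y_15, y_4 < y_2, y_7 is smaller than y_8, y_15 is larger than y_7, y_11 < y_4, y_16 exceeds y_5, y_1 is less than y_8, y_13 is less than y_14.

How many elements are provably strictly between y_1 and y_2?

The relations place y_1 below y_2. An element lies strictly between them when it is forced above y_1 and also forced below y_2.
Above y_1: {y_16, y_8}. Below y_2: {y_11, y_13, y_12, y_5, y_4, y_7, y_16, y_6, y_15}.
Intersection: {y_16} — 1.

1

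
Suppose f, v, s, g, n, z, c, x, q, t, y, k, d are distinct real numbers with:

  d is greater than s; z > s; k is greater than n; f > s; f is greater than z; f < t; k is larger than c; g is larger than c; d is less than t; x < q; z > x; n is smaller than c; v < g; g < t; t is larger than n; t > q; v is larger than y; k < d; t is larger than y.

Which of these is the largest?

y is not greatest since y < v; n is not greatest since n < t; s is not greatest since s < f; v is not greatest since v < g; c is not greatest since c < k; k is not greatest since k < d; x is not greatest since x < q; g is not greatest since g < t; q is not greatest since q < t; d is not greatest since d < t; z is not greatest since z < f; f is not greatest since f < t.
Only t has nothing above it, so t is the largest.

t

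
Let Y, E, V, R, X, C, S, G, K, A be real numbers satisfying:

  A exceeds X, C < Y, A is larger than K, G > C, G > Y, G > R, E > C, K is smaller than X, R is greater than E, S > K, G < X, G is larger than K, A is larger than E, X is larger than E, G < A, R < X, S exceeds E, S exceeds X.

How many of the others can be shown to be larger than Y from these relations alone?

The elements the relations force above Y are G, X, A, S — no chain reaches any other.
That is 4.

4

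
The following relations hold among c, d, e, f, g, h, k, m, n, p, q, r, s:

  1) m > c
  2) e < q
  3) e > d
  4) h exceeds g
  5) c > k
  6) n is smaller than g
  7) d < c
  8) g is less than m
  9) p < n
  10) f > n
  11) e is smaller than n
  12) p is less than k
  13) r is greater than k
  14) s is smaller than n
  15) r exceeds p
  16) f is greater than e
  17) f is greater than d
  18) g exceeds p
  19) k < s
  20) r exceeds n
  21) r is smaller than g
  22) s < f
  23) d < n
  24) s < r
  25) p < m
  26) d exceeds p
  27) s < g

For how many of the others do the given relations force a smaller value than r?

6

From r the given relations immediately reach p, k, s, n.
From those, d, e — 6 in total.
No other element is forced below r by the given relations, so the count is 6.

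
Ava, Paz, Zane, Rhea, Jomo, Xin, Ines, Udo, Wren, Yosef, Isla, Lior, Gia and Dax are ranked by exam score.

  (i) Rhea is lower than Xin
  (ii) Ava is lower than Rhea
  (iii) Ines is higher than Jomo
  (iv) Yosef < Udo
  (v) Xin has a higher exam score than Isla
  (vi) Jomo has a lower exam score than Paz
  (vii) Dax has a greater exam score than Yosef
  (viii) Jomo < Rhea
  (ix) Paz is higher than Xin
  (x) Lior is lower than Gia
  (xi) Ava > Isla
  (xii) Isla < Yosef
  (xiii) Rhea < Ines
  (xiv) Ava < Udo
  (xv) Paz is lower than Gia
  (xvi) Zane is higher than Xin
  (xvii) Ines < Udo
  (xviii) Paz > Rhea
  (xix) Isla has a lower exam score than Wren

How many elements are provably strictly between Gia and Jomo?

Chaining upward from Jomo reaches: Rhea, Xin, Paz, Zane, Ines, Udo.
Chaining downward from Gia reaches: Isla, Ava, Rhea, Xin, Paz, Lior.
Strictly between Jomo and Gia are those in both lists: Rhea, Xin, Paz — 3 elements.

3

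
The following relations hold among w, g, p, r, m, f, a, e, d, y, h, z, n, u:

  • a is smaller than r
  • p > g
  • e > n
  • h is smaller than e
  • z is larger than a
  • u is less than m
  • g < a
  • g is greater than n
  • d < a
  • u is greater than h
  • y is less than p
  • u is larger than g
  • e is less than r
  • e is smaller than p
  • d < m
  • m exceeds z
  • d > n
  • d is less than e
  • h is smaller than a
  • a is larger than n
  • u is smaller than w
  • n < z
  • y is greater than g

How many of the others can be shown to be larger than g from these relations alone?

8

From g the given relations immediately reach y, u, a, p.
From those, z, m, w, r — 8 in total.
Nothing else is reachable above g; 8 in all.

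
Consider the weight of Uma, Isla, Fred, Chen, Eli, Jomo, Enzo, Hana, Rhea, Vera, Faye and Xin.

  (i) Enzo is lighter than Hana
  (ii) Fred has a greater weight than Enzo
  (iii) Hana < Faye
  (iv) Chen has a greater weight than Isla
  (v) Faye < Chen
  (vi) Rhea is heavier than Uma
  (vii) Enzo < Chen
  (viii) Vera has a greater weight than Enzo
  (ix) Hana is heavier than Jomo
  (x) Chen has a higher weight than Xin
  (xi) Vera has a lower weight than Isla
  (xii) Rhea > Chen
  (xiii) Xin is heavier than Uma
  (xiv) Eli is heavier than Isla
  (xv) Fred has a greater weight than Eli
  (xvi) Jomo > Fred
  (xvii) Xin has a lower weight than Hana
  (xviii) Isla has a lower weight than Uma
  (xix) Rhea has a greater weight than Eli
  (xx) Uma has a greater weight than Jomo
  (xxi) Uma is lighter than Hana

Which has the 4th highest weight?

Chaining the given pairs: Enzo < Vera < Isla < Eli < Fred < Jomo < Uma < Xin < Hana < Faye < Chen < Rhea.
The 4th largest is Hana.

Hana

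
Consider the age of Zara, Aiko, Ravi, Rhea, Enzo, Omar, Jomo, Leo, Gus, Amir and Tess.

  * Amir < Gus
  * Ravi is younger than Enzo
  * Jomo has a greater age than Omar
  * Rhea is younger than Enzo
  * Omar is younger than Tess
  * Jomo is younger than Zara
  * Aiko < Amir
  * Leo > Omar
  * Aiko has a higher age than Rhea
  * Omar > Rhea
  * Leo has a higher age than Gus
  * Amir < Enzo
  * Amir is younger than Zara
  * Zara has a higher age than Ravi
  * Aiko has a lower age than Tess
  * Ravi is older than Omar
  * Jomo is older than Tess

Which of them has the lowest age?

Omar is not least since Rhea < Omar; Aiko is not least since Rhea < Aiko; Amir is not least since Aiko < Amir; Ravi is not least since Omar < Ravi; Tess is not least since Omar < Tess; Enzo is not least since Ravi < Enzo; Gus is not least since Amir < Gus; Jomo is not least since Tess < Jomo; Leo is not least since Gus < Leo; Zara is not least since Ravi < Zara.
Only Rhea has nothing below it, so Rhea is the lowest age.

Rhea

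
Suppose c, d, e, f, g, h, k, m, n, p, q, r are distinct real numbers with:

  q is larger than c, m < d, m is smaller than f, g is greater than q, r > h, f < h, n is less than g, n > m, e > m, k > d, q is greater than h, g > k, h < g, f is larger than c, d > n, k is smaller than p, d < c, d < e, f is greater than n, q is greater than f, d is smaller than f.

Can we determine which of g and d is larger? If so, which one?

Following the relations from d: d < c < f < h < q < g.
So g is larger.

g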